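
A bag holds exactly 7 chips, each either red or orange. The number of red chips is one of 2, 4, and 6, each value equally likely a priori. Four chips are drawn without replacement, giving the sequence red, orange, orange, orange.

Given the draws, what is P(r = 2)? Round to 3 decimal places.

Under each hypothesis, the probability of the observed sequence is: P(data | r = 2) = (2/7)(5/6)(4/5)(3/4) = 1/7; P(data | r = 4) = (4/7)(3/6)(2/5)(1/4) = 1/35; P(data | r = 6) = (6/7)(1/6)(0/5) = 0.
Weighting by the prior gives 1/3 · 1/7 = 1/21, 1/3 · 1/35 = 1/105, 1/3 · 0 = 0; these sum to 2/35.
Hence P(r = 2 | data) = (1/21) / (2/35) = 5/6.

0.833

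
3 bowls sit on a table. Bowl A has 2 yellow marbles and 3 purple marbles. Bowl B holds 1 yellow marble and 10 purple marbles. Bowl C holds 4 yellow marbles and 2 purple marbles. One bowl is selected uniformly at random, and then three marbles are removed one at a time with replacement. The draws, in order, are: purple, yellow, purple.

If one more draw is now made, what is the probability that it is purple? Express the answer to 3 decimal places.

0.612

Compute the likelihood of the observed sequence for each case: P(data | bowl A) = (3/5)(2/5)(3/5) = 0.144; P(data | bowl B) = (10/11)(1/11)(10/11) = 0.075131; P(data | bowl C) = (2/6)(4/6)(2/6) = 0.074074.
Weighting by the prior gives 1/3 · 0.144 = 0.048, 1/3 · 0.075131 = 0.025044, 1/3 · 0.074074 = 0.024691; these sum to 0.097735.
Normalising, the posterior is P(bowl A | data) = 0.49112, P(bowl B | data) = 0.25624, P(bowl C | data) = 0.25264.
Averaging over the posterior, P(purple next | data) = (3/5)(0.49112) + (10/11)(0.25624) + (1/3)(0.25264) = 0.61183.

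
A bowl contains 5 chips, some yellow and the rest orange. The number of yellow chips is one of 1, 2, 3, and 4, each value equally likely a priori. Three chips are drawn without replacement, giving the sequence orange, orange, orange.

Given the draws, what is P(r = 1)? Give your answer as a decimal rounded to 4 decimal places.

Under each hypothesis, the probability of the observed sequence is: P(data | r = 1) = (4/5)(3/4)(2/3) = 2/5; P(data | r = 2) = (3/5)(2/4)(1/3) = 1/10; P(data | r = 3) = (2/5)(1/4)(0/3) = 0; P(data | r = 4) = (1/5)(0/4) = 0.
Weighting by the prior gives 1/4 · 2/5 = 1/10, 1/4 · 1/10 = 1/40, 1/4 · 0 = 0, 1/4 · 0 = 0; these sum to 1/8.
Therefore the posterior P(r = 1 | data) = (1/10) / (1/8) = 4/5.

0.8000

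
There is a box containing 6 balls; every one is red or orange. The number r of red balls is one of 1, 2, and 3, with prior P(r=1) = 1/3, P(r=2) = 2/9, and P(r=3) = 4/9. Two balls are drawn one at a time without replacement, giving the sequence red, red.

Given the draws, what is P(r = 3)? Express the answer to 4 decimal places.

Compute the likelihood of the observed sequence for each case: P(data | r = 1) = (1/6)(0/5) = 0; P(data | r = 2) = (2/6)(1/5) = 1/15; P(data | r = 3) = (3/6)(2/5) = 1/5.
Multiplying each by its prior: 1/3 · 0 = 0, 2/9 · 1/15 = 2/135, 4/9 · 1/5 = 4/45; with total 14/135.
Therefore the posterior P(r = 3 | data) = (4/45) / (14/135) = 6/7.

0.8571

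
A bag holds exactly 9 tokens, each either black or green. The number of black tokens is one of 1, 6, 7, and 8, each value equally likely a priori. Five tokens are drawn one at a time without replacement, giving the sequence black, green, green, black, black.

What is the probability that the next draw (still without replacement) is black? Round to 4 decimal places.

Compute the likelihood of the observed sequence for each case: P(data | r = 1) = (1/9)(8/8)(7/7)(0/6) = 0; P(data | r = 6) = (6/9)(3/8)(2/7)(5/6)(4/5) = 0.047619; P(data | r = 7) = (7/9)(2/8)(1/7)(6/6)(5/5) = 0.027778; P(data | r = 8) = (8/9)(1/8)(0/7) = 0.
Weighting by the prior gives 1/4 · 0 = 0, 1/4 · 0.047619 = 0.011905, 1/4 · 0.027778 = 0.0069444, 1/4 · 0 = 0; these sum to 0.018849.
Normalising, the posterior is P(r = 1 | data) = 0, P(r = 6 | data) = 0.63158, P(r = 7 | data) = 0.36842, P(r = 8 | data) = 0.
The predictive probability is P(black next | data) = (3/4)(0.63158) + (1)(0.36842) = 0.84211.

0.8421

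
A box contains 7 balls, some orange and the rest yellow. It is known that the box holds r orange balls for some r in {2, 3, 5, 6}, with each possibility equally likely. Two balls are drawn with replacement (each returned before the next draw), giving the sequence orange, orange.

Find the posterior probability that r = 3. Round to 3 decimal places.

For each hypothesis, P(data | H) works out to: P(data | r = 2) = (2/7)(2/7) = 4/49; P(data | r = 3) = (3/7)(3/7) = 9/49; P(data | r = 5) = (5/7)(5/7) = 25/49; P(data | r = 6) = (6/7)(6/7) = 36/49.
The prior-weighted likelihoods are 1/4 · 4/49 = 1/49, 1/4 · 9/49 = 9/196, 1/4 · 25/49 = 25/196, 1/4 · 36/49 = 9/49; summing to 37/98.
By Bayes' rule, P(r = 3 | data) = (9/196) / (37/98) = 9/74.

0.122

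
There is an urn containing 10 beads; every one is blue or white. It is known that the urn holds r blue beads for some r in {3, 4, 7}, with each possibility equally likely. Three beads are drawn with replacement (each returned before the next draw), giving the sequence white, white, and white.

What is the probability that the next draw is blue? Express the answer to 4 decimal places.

0.3553

Compute the likelihood of the observed sequence for each case: P(data | r = 3) = (7/10)(7/10)(7/10) = 0.343; P(data | r = 4) = (6/10)(6/10)(6/10) = 0.216; P(data | r = 7) = (3/10)(3/10)(3/10) = 0.027.
The prior-weighted likelihoods are 1/3 · 0.343 = 0.11433, 1/3 · 0.216 = 0.072, 1/3 · 0.027 = 0.009; with total 0.19533.
Dividing through by the total gives posterior P(r = 3 | data) = 0.58532, P(r = 4 | data) = 0.3686, P(r = 7 | data) = 0.046075.
The predictive probability is P(blue next | data) = (3/10)(0.58532) + (2/5)(0.3686) + (7/10)(0.046075) = 0.35529.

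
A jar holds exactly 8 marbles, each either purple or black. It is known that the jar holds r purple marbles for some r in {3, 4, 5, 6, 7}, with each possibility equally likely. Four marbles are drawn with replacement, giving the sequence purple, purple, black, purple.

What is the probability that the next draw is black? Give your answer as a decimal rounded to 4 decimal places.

Under each hypothesis, the probability of the observed sequence is: P(data | r = 3) = (3/8)(3/8)(5/8)(3/8) = 0.032959; P(data | r = 4) = (4/8)(4/8)(4/8)(4/8) = 0.0625; P(data | r = 5) = (5/8)(5/8)(3/8)(5/8) = 0.091553; P(data | r = 6) = (6/8)(6/8)(2/8)(6/8) = 0.10547; P(data | r = 7) = (7/8)(7/8)(1/8)(7/8) = 0.08374.
Weighting by the prior gives 1/5 · 0.032959 = 0.0065918, 1/5 · 0.0625 = 0.0125, 1/5 · 0.091553 = 0.018311, 1/5 · 0.10547 = 0.021094, 1/5 · 0.08374 = 0.016748; summing to 0.075244.
Normalising, the posterior is P(r = 3 | data) = 0.087605, P(r = 4 | data) = 0.16613, P(r = 5 | data) = 0.24335, P(r = 6 | data) = 0.28034, P(r = 7 | data) = 0.22258.
So P(black next | data) = Σ P(black next | H) P(H | data) = (5/8)(0.087605) + (1/2)(0.16613) + (3/8)(0.24335) + (1/4)(0.28034) + (1/8)(0.22258) = 0.32698.

0.3270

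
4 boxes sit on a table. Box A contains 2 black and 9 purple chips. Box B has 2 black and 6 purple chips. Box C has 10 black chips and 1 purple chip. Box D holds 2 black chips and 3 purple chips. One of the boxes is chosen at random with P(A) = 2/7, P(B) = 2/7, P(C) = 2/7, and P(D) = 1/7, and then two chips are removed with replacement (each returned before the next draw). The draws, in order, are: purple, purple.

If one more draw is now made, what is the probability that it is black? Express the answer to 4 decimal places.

0.2407

Compute the likelihood of the observed sequence for each case: P(data | box A) = (9/11)(9/11) = 0.66942; P(data | box B) = (6/8)(6/8) = 0.5625; P(data | box C) = (1/11)(1/11) = 0.0082645; P(data | box D) = (3/5)(3/5) = 0.36.
Weighting by the prior gives 2/7 · 0.66942 = 0.19126, 2/7 · 0.5625 = 0.16071, 2/7 · 0.0082645 = 0.0023613, 1/7 · 0.36 = 0.051429; these sum to 0.40577.
Normalising, the posterior is P(box A | data) = 0.47136, P(box B | data) = 0.39607, P(box C | data) = 0.0058193, P(box D | data) = 0.12674.
The predictive probability is P(black next | data) = (2/11)(0.47136) + (1/4)(0.39607) + (10/11)(0.0058193) + (2/5)(0.12674) = 0.24071.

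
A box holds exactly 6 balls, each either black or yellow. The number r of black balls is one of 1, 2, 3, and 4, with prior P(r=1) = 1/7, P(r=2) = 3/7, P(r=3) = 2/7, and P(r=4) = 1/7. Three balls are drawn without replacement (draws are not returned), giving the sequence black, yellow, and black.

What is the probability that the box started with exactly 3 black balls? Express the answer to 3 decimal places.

0.429

Compute the likelihood of the observed sequence for each case: P(data | r = 1) = (1/6)(5/5)(0/4) = 0; P(data | r = 2) = (2/6)(4/5)(1/4) = 1/15; P(data | r = 3) = (3/6)(3/5)(2/4) = 3/20; P(data | r = 4) = (4/6)(2/5)(3/4) = 1/5.
Multiplying each by its prior: 1/7 · 0 = 0, 3/7 · 1/15 = 1/35, 2/7 · 3/20 = 3/70, 1/7 · 1/5 = 1/35; summing to 1/10.
Therefore the posterior P(r = 3 | data) = (3/70) / (1/10) = 3/7.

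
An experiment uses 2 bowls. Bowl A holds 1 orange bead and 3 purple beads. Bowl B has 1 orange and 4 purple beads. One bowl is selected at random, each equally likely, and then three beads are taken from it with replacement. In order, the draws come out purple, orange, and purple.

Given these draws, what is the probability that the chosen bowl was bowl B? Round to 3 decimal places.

0.477

The likelihood of the observed sequence under each hypothesis: P(data | bowl A) = (3/4)(1/4)(3/4) = 0.14062; P(data | bowl B) = (4/5)(1/5)(4/5) = 0.128.
The prior-weighted likelihoods are 1/2 · 0.14062 = 0.070312, 1/2 · 0.128 = 0.064; with total 0.13431.
By Bayes' rule, P(bowl B | data) = (0.064) / (0.13431) = 0.4765.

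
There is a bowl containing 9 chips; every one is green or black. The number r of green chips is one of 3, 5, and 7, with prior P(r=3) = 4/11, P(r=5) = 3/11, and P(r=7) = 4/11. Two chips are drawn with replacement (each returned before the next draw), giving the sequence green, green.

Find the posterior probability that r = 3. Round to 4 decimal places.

Compute the likelihood of the observed sequence for each case: P(data | r = 3) = (3/9)(3/9) = 1/9; P(data | r = 5) = (5/9)(5/9) = 25/81; P(data | r = 7) = (7/9)(7/9) = 49/81.
The prior-weighted likelihoods are 4/11 · 1/9 = 4/99, 3/11 · 25/81 = 25/297, 4/11 · 49/81 = 196/891; summing to 307/891.
Therefore the posterior P(r = 3 | data) = (4/99) / (307/891) = 36/307.

0.1173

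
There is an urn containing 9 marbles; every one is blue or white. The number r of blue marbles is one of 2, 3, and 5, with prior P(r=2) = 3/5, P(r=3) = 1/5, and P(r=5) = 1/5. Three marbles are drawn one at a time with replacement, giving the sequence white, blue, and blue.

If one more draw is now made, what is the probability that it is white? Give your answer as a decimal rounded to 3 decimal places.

Under each hypothesis, the probability of the observed sequence is: P(data | r = 2) = (7/9)(2/9)(2/9) = 0.038409; P(data | r = 3) = (6/9)(3/9)(3/9) = 0.074074; P(data | r = 5) = (4/9)(5/9)(5/9) = 0.13717.
Multiplying each by its prior: 3/5 · 0.038409 = 0.023045, 1/5 · 0.074074 = 0.014815, 1/5 · 0.13717 = 0.027435; these sum to 0.065295.
Normalising, the posterior is P(r = 2 | data) = 0.35294, P(r = 3 | data) = 0.22689, P(r = 5 | data) = 0.42017.
Averaging over the posterior, P(white next | data) = (7/9)(0.35294) + (2/3)(0.22689) + (4/9)(0.42017) = 0.61251.

0.613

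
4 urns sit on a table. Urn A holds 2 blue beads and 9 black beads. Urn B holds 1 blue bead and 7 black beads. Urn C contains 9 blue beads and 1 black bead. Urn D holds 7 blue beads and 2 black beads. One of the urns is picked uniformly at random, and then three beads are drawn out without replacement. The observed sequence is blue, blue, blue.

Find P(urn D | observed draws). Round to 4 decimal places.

Compute the likelihood of the observed sequence for each case: P(data | urn A) = (2/11)(1/10)(0/9) = 0; P(data | urn B) = (1/8)(0/7) = 0; P(data | urn C) = (9/10)(8/9)(7/8) = 7/10; P(data | urn D) = (7/9)(6/8)(5/7) = 5/12.
Multiplying each by its prior: 1/4 · 0 = 0, 1/4 · 0 = 0, 1/4 · 7/10 = 7/40, 1/4 · 5/12 = 5/48; with total 67/240.
So P(urn D | data) = (5/48) / (67/240) = 25/67.

0.3731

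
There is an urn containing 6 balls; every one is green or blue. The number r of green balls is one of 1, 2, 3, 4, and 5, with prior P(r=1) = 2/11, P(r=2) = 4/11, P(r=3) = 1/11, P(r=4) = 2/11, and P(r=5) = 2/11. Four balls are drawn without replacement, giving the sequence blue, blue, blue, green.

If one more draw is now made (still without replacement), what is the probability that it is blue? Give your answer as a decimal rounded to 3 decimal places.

Compute the likelihood of the observed sequence for each case: P(data | r = 1) = (5/6)(4/5)(3/4)(1/3) = 1/6; P(data | r = 2) = (4/6)(3/5)(2/4)(2/3) = 2/15; P(data | r = 3) = (3/6)(2/5)(1/4)(3/3) = 1/20; P(data | r = 4) = (2/6)(1/5)(0/4) = 0; P(data | r = 5) = (1/6)(0/5) = 0.
Weighting by the prior gives 2/11 · 1/6 = 1/33, 4/11 · 2/15 = 8/165, 1/11 · 1/20 = 1/220, 2/11 · 0 = 0, 2/11 · 0 = 0; these sum to 1/12.
The posterior is then P(r = 1 | data) = 4/11, P(r = 2 | data) = 32/55, P(r = 3 | data) = 3/55, P(r = 4 | data) = 0, P(r = 5 | data) = 0.
Averaging over the posterior, P(blue next | data) = (1)(4/11) + (1/2)(32/55) + (0)(3/55) = 36/55.

0.655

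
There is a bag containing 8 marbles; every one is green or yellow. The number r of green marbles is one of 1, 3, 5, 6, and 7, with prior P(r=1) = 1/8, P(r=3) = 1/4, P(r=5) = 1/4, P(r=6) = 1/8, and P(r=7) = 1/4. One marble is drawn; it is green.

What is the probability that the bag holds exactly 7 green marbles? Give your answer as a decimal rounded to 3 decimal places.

Under each hypothesis, the probability of this draw is: P(data | r = 1) = (1/8) = 1/8; P(data | r = 3) = (3/8) = 3/8; P(data | r = 5) = (5/8) = 5/8; P(data | r = 6) = (6/8) = 3/4; P(data | r = 7) = (7/8) = 7/8.
The prior-weighted likelihoods are 1/8 · 1/8 = 1/64, 1/4 · 3/8 = 3/32, 1/4 · 5/8 = 5/32, 1/8 · 3/4 = 3/32, 1/4 · 7/8 = 7/32; summing to 37/64.
So P(r = 7 | data) = (7/32) / (37/64) = 14/37.

0.378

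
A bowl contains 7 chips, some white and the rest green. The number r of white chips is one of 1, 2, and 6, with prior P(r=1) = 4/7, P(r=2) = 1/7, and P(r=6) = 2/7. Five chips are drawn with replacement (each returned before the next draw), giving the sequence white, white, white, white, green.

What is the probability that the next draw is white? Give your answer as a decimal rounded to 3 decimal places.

0.834

The likelihood of the observed sequence under each hypothesis: P(data | r = 1) = (1/7)(1/7)(1/7)(1/7)(6/7) = 0.00035699; P(data | r = 2) = (2/7)(2/7)(2/7)(2/7)(5/7) = 0.0047599; P(data | r = 6) = (6/7)(6/7)(6/7)(6/7)(1/7) = 0.077111.
The prior-weighted likelihoods are 4/7 · 0.00035699 = 0.000204, 1/7 · 0.0047599 = 0.00067999, 2/7 · 0.077111 = 0.022032; summing to 0.022916.
Normalising, the posterior is P(r = 1 | data) = 0.0089021, P(r = 2 | data) = 0.029674, P(r = 6 | data) = 0.96142.
Averaging over the posterior, P(white next | data) = (1/7)(0.0089021) + (2/7)(0.029674) + (6/7)(0.96142) = 0.83383.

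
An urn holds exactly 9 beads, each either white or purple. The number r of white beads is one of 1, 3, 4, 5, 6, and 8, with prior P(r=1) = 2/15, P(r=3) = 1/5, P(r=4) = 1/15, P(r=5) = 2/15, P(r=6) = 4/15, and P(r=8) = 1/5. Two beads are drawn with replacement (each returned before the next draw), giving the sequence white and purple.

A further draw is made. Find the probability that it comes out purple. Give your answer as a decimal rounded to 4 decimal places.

The likelihood of the observed sequence under each hypothesis: P(data | r = 1) = (1/9)(8/9) = 0.098765; P(data | r = 3) = (3/9)(6/9) = 0.22222; P(data | r = 4) = (4/9)(5/9) = 0.24691; P(data | r = 5) = (5/9)(4/9) = 0.24691; P(data | r = 6) = (6/9)(3/9) = 0.22222; P(data | r = 8) = (8/9)(1/9) = 0.098765.
Weighting by the prior gives 2/15 · 0.098765 = 0.013169, 1/5 · 0.22222 = 0.044444, 1/15 · 0.24691 = 0.016461, 2/15 · 0.24691 = 0.032922, 4/15 · 0.22222 = 0.059259, 1/5 · 0.098765 = 0.019753; these sum to 0.18601.
The posterior is then P(r = 1 | data) = 0.070796, P(r = 3 | data) = 0.23894, P(r = 4 | data) = 0.088496, P(r = 5 | data) = 0.17699, P(r = 6 | data) = 0.31858, P(r = 8 | data) = 0.10619.
So P(purple next | data) = Σ P(purple next | H) P(H | data) = (8/9)(0.070796) + (2/3)(0.23894) + (5/9)(0.088496) + (4/9)(0.17699) + (1/3)(0.31858) + (1/9)(0.10619) = 0.46804.

0.4680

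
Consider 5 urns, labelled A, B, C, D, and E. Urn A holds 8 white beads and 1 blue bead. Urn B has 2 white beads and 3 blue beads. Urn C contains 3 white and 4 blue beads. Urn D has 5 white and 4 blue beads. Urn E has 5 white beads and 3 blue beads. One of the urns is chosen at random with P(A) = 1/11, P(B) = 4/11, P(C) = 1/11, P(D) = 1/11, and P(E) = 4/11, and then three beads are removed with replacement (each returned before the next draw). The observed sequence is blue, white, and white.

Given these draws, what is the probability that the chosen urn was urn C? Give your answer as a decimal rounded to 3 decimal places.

0.081

The likelihood of the observed sequence under each hypothesis: P(data | urn A) = (1/9)(8/9)(8/9) = 0.087791; P(data | urn B) = (3/5)(2/5)(2/5) = 0.096; P(data | urn C) = (4/7)(3/7)(3/7) = 0.10496; P(data | urn D) = (4/9)(5/9)(5/9) = 0.13717; P(data | urn E) = (3/8)(5/8)(5/8) = 0.14648.
Weighting by the prior gives 1/11 · 0.087791 = 0.007981, 4/11 · 0.096 = 0.034909, 1/11 · 0.10496 = 0.0095415, 1/11 · 0.13717 = 0.01247, 4/11 · 0.14648 = 0.053267; with total 0.11817.
Therefore the posterior P(urn C | data) = (0.0095415) / (0.11817) = 0.080744.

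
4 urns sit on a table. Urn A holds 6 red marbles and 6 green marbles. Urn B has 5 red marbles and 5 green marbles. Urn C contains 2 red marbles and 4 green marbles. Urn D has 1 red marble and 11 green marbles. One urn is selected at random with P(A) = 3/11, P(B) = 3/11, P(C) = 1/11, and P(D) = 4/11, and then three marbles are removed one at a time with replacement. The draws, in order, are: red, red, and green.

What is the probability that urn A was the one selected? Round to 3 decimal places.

The likelihood of the observed sequence under each hypothesis: P(data | urn A) = (6/12)(6/12)(6/12) = 0.125; P(data | urn B) = (5/10)(5/10)(5/10) = 0.125; P(data | urn C) = (2/6)(2/6)(4/6) = 0.074074; P(data | urn D) = (1/12)(1/12)(11/12) = 0.0063657.
Multiplying each by its prior: 3/11 · 0.125 = 0.034091, 3/11 · 0.125 = 0.034091, 1/11 · 0.074074 = 0.006734, 4/11 · 0.0063657 = 0.0023148; with total 0.077231.
Hence P(urn A | data) = (0.034091) / (0.077231) = 0.44142.

0.441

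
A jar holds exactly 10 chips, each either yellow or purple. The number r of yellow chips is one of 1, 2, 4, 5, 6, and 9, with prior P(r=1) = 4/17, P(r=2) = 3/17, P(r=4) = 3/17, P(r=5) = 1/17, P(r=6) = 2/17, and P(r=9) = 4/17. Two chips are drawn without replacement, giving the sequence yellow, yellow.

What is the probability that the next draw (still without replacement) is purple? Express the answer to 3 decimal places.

For each hypothesis, P(data | H) works out to: P(data | r = 1) = (1/10)(0/9) = 0; P(data | r = 2) = (2/10)(1/9) = 1/45; P(data | r = 4) = (4/10)(3/9) = 2/15; P(data | r = 5) = (5/10)(4/9) = 2/9; P(data | r = 6) = (6/10)(5/9) = 1/3; P(data | r = 9) = (9/10)(8/9) = 4/5.
Weighting by the prior gives 4/17 · 0 = 0, 3/17 · 1/45 = 1/255, 3/17 · 2/15 = 2/85, 1/17 · 2/9 = 2/153, 2/17 · 1/3 = 2/51, 4/17 · 4/5 = 16/85; these sum to 41/153.
Normalising, the posterior is P(r = 1 | data) = 0, P(r = 2 | data) = 3/205, P(r = 4 | data) = 18/205, P(r = 5 | data) = 2/41, P(r = 6 | data) = 6/41, P(r = 9 | data) = 144/205.
The predictive probability is P(purple next | data) = (1)(3/205) + (3/4)(18/205) + (5/8)(2/41) + (1/2)(6/41) + (1/8)(144/205) = 223/820.

0.272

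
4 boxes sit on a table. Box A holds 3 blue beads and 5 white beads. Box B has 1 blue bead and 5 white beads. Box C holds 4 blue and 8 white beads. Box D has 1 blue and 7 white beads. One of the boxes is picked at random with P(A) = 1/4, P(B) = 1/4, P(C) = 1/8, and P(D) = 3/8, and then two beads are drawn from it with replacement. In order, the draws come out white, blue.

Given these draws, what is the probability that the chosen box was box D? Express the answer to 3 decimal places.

0.253

The likelihood of the observed sequence under each hypothesis: P(data | box A) = (5/8)(3/8) = 15/64; P(data | box B) = (5/6)(1/6) = 5/36; P(data | box C) = (8/12)(4/12) = 2/9; P(data | box D) = (7/8)(1/8) = 7/64.
The prior-weighted likelihoods are 1/4 · 15/64 = 15/256, 1/4 · 5/36 = 5/144, 1/8 · 2/9 = 1/36, 3/8 · 7/64 = 21/512; summing to 83/512.
By Bayes' rule, P(box D | data) = (21/512) / (83/512) = 21/83.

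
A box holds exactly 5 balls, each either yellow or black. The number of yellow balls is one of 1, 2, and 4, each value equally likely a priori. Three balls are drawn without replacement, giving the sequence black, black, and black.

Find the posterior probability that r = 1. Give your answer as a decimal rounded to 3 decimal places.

The likelihood of the observed sequence under each hypothesis: P(data | r = 1) = (4/5)(3/4)(2/3) = 2/5; P(data | r = 2) = (3/5)(2/4)(1/3) = 1/10; P(data | r = 4) = (1/5)(0/4) = 0.
The prior-weighted likelihoods are 1/3 · 2/5 = 2/15, 1/3 · 1/10 = 1/30, 1/3 · 0 = 0; these sum to 1/6.
So P(r = 1 | data) = (2/15) / (1/6) = 4/5.

0.800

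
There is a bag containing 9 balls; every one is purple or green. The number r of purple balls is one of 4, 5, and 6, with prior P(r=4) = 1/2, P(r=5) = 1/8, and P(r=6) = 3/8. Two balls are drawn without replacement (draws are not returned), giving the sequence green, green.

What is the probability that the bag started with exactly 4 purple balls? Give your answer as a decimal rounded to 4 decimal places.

The likelihood of the observed sequence under each hypothesis: P(data | r = 4) = (5/9)(4/8) = 5/18; P(data | r = 5) = (4/9)(3/8) = 1/6; P(data | r = 6) = (3/9)(2/8) = 1/12.
Multiplying each by its prior: 1/2 · 5/18 = 5/36, 1/8 · 1/6 = 1/48, 3/8 · 1/12 = 1/32; these sum to 55/288.
Therefore the posterior P(r = 4 | data) = (5/36) / (55/288) = 8/11.

0.7273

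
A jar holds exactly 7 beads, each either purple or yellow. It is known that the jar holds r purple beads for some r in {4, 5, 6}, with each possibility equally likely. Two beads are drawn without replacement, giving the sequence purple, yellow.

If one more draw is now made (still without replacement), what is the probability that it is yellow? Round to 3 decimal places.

Compute the likelihood of the observed sequence for each case: P(data | r = 4) = (4/7)(3/6) = 2/7; P(data | r = 5) = (5/7)(2/6) = 5/21; P(data | r = 6) = (6/7)(1/6) = 1/7.
Multiplying each by its prior: 1/3 · 2/7 = 2/21, 1/3 · 5/21 = 5/63, 1/3 · 1/7 = 1/21; these sum to 2/9.
The posterior is then P(r = 4 | data) = 3/7, P(r = 5 | data) = 5/14, P(r = 6 | data) = 3/14.
So P(yellow next | data) = Σ P(yellow next | H) P(H | data) = (2/5)(3/7) + (1/5)(5/14) + (0)(3/14) = 17/70.

0.243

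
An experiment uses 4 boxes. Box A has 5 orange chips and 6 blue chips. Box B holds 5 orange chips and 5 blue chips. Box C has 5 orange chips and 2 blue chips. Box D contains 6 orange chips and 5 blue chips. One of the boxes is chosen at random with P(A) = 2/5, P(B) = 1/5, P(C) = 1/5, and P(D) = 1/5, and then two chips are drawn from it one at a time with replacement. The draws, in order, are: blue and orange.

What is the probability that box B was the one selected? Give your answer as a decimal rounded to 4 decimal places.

Under each hypothesis, the probability of the observed sequence is: P(data | box A) = (6/11)(5/11) = 0.24793; P(data | box B) = (5/10)(5/10) = 0.25; P(data | box C) = (2/7)(5/7) = 0.20408; P(data | box D) = (5/11)(6/11) = 0.24793.
Multiplying each by its prior: 2/5 · 0.24793 = 0.099174, 1/5 · 0.25 = 0.05, 1/5 · 0.20408 = 0.040816, 1/5 · 0.24793 = 0.049587; with total 0.23958.
Therefore the posterior P(box B | data) = (0.05) / (0.23958) = 0.2087.

0.2087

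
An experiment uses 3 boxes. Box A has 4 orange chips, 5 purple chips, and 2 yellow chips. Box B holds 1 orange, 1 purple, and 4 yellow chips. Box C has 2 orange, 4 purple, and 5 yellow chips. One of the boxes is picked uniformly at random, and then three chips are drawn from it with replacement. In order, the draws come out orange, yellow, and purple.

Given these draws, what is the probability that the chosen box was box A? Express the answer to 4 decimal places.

The likelihood of the observed sequence under each hypothesis: P(data | box A) = (4/11)(2/11)(5/11) = 0.030053; P(data | box B) = (1/6)(4/6)(1/6) = 0.018519; P(data | box C) = (2/11)(5/11)(4/11) = 0.030053.
Weighting by the prior gives 1/3 · 0.030053 = 0.010018, 1/3 · 0.018519 = 0.0061728, 1/3 · 0.030053 = 0.010018; these sum to 0.026208.
Hence P(box A | data) = (0.010018) / (0.026208) = 0.38223.

0.3822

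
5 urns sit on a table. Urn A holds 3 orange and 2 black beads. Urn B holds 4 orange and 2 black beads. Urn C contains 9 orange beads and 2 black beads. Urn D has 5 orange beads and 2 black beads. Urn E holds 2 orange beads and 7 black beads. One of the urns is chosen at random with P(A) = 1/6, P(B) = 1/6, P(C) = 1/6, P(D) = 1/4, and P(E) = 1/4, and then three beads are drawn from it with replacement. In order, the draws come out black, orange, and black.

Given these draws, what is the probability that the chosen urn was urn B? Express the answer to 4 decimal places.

Compute the likelihood of the observed sequence for each case: P(data | urn A) = (2/5)(3/5)(2/5) = 0.096; P(data | urn B) = (2/6)(4/6)(2/6) = 0.074074; P(data | urn C) = (2/11)(9/11)(2/11) = 0.027047; P(data | urn D) = (2/7)(5/7)(2/7) = 0.058309; P(data | urn E) = (7/9)(2/9)(7/9) = 0.13443.
The prior-weighted likelihoods are 1/6 · 0.096 = 0.016, 1/6 · 0.074074 = 0.012346, 1/6 · 0.027047 = 0.0045079, 1/4 · 0.058309 = 0.014577, 1/4 · 0.13443 = 0.033608; summing to 0.081039.
Therefore the posterior P(urn B | data) = (0.012346) / (0.081039) = 0.15234.

0.1523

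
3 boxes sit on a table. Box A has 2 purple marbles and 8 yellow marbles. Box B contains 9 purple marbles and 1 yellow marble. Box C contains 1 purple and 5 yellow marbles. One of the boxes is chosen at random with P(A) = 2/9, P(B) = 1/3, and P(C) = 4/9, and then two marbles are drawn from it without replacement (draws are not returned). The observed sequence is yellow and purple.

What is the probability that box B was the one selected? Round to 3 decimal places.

For each hypothesis, P(data | H) works out to: P(data | box A) = (8/10)(2/9) = 8/45; P(data | box B) = (1/10)(9/9) = 1/10; P(data | box C) = (5/6)(1/5) = 1/6.
Weighting by the prior gives 2/9 · 8/45 = 16/405, 1/3 · 1/10 = 1/30, 4/9 · 1/6 = 2/27; with total 119/810.
So P(box B | data) = (1/30) / (119/810) = 27/119.

0.227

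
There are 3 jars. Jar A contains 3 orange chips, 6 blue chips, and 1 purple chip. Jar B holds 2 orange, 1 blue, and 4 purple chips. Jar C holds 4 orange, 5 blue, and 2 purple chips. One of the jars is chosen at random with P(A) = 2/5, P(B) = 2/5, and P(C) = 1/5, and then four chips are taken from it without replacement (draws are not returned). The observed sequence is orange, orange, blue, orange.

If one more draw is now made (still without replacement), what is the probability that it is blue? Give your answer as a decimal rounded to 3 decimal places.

The likelihood of the observed sequence under each hypothesis: P(data | jar A) = (3/10)(2/9)(6/8)(1/7) = 0.0071429; P(data | jar B) = (2/7)(1/6)(1/5)(0/4) = 0; P(data | jar C) = (4/11)(3/10)(5/9)(2/8) = 0.015152.
Multiplying each by its prior: 2/5 · 0.0071429 = 0.0028571, 2/5 · 0 = 0, 1/5 · 0.015152 = 0.0030303; these sum to 0.0058874.
The posterior is then P(jar A | data) = 0.48529, P(jar B | data) = 0, P(jar C | data) = 0.51471.
So P(blue next | data) = Σ P(blue next | H) P(H | data) = (5/6)(0.48529) + (4/7)(0.51471) = 0.69853.

0.699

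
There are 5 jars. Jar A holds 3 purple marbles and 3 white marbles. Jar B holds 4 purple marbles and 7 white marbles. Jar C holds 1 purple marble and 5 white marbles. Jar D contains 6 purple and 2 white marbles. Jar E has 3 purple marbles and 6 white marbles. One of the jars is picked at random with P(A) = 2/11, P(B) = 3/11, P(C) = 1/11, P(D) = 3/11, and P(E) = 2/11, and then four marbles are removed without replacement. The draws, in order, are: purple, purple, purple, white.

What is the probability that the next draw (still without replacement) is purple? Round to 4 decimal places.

Under each hypothesis, the probability of the observed sequence is: P(data | jar A) = (3/6)(2/5)(1/4)(3/3) = 0.05; P(data | jar B) = (4/11)(3/10)(2/9)(7/8) = 0.021212; P(data | jar C) = (1/6)(0/5) = 0; P(data | jar D) = (6/8)(5/7)(4/6)(2/5) = 0.14286; P(data | jar E) = (3/9)(2/8)(1/7)(6/6) = 0.011905.
Multiplying each by its prior: 2/11 · 0.05 = 0.0090909, 3/11 · 0.021212 = 0.0057851, 1/11 · 0 = 0, 3/11 · 0.14286 = 0.038961, 2/11 · 0.011905 = 0.0021645; with total 0.056002.
Normalising, the posterior is P(jar A | data) = 0.16233, P(jar B | data) = 0.1033, P(jar C | data) = 0, P(jar D | data) = 0.69571, P(jar E | data) = 0.038651.
The predictive probability is P(purple next | data) = (0)(0.16233) + (1/7)(0.1033) + (3/4)(0.69571) + (0)(0.038651) = 0.53654.

0.5365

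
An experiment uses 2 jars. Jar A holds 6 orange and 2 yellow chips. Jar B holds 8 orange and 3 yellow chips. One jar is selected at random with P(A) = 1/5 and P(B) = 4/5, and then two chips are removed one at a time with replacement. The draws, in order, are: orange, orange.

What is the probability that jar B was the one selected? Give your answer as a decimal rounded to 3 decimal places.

The likelihood of the observed sequence under each hypothesis: P(data | jar A) = (6/8)(6/8) = 0.5625; P(data | jar B) = (8/11)(8/11) = 0.52893.
Weighting by the prior gives 1/5 · 0.5625 = 0.1125, 4/5 · 0.52893 = 0.42314; summing to 0.53564.
Hence P(jar B | data) = (0.42314) / (0.53564) = 0.78997.

0.790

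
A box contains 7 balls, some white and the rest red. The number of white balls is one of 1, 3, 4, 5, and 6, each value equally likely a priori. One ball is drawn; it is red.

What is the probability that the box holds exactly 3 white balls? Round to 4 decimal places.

The likelihood of this draw under each hypothesis: P(data | r = 1) = (6/7) = 6/7; P(data | r = 3) = (4/7) = 4/7; P(data | r = 4) = (3/7) = 3/7; P(data | r = 5) = (2/7) = 2/7; P(data | r = 6) = (1/7) = 1/7.
The prior-weighted likelihoods are 1/5 · 6/7 = 6/35, 1/5 · 4/7 = 4/35, 1/5 · 3/7 = 3/35, 1/5 · 2/7 = 2/35, 1/5 · 1/7 = 1/35; these sum to 16/35.
Therefore the posterior P(r = 3 | data) = (4/35) / (16/35) = 1/4.

0.2500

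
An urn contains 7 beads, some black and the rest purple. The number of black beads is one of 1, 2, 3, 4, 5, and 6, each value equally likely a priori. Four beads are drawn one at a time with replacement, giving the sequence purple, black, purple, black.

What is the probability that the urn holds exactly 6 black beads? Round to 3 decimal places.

0.064

Compute the likelihood of the observed sequence for each case: P(data | r = 1) = (6/7)(1/7)(6/7)(1/7) = 0.014994; P(data | r = 2) = (5/7)(2/7)(5/7)(2/7) = 0.041649; P(data | r = 3) = (4/7)(3/7)(4/7)(3/7) = 0.059975; P(data | r = 4) = (3/7)(4/7)(3/7)(4/7) = 0.059975; P(data | r = 5) = (2/7)(5/7)(2/7)(5/7) = 0.041649; P(data | r = 6) = (1/7)(6/7)(1/7)(6/7) = 0.014994.
The prior-weighted likelihoods are 1/6 · 0.014994 = 0.002499, 1/6 · 0.041649 = 0.0069416, 1/6 · 0.059975 = 0.0099958, 1/6 · 0.059975 = 0.0099958, 1/6 · 0.041649 = 0.0069416, 1/6 · 0.014994 = 0.002499; summing to 0.038873.
Hence P(r = 6 | data) = (0.002499) / (0.038873) = 0.064286.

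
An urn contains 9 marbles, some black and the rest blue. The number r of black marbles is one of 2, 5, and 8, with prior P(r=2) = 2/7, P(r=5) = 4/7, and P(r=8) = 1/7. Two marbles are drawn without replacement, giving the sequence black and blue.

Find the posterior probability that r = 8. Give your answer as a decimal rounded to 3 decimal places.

0.069

For each hypothesis, P(data | H) works out to: P(data | r = 2) = (2/9)(7/8) = 7/36; P(data | r = 5) = (5/9)(4/8) = 5/18; P(data | r = 8) = (8/9)(1/8) = 1/9.
Weighting by the prior gives 2/7 · 7/36 = 1/18, 4/7 · 5/18 = 10/63, 1/7 · 1/9 = 1/63; summing to 29/126.
Hence P(r = 8 | data) = (1/63) / (29/126) = 2/29.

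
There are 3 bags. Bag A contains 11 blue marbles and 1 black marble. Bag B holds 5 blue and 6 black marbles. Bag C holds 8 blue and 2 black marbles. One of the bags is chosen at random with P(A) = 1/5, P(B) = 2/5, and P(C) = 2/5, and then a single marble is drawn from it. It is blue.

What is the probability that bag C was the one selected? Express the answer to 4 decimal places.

The likelihood of this draw under each hypothesis: P(data | bag A) = (11/12) = 0.91667; P(data | bag B) = (5/11) = 0.45455; P(data | bag C) = (8/10) = 0.8.
Multiplying each by its prior: 1/5 · 0.91667 = 0.18333, 2/5 · 0.45455 = 0.18182, 2/5 · 0.8 = 0.32; these sum to 0.68515.
Therefore the posterior P(bag C | data) = (0.32) / (0.68515) = 0.46705.

0.4670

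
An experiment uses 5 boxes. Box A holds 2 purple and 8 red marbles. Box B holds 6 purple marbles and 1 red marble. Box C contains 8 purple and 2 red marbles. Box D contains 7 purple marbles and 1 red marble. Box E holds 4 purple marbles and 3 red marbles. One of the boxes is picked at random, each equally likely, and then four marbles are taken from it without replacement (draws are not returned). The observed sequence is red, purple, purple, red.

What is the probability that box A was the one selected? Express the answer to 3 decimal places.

Under each hypothesis, the probability of the observed sequence is: P(data | box A) = (8/10)(2/9)(1/8)(7/7) = 0.022222; P(data | box B) = (1/7)(6/6)(5/5)(0/4) = 0; P(data | box C) = (2/10)(8/9)(7/8)(1/7) = 0.022222; P(data | box D) = (1/8)(7/7)(6/6)(0/5) = 0; P(data | box E) = (3/7)(4/6)(3/5)(2/4) = 0.085714.
Weighting by the prior gives 1/5 · 0.022222 = 0.0044444, 1/5 · 0 = 0, 1/5 · 0.022222 = 0.0044444, 1/5 · 0 = 0, 1/5 · 0.085714 = 0.017143; with total 0.026032.
Therefore the posterior P(box A | data) = (0.0044444) / (0.026032) = 0.17073.

0.171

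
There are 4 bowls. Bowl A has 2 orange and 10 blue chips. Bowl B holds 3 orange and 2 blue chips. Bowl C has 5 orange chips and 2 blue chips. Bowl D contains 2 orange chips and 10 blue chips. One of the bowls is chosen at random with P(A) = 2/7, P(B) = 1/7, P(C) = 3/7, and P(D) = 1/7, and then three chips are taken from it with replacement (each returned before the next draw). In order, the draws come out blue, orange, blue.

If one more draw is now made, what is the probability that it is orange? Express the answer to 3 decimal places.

Under each hypothesis, the probability of the observed sequence is: P(data | bowl A) = (10/12)(2/12)(10/12) = 0.11574; P(data | bowl B) = (2/5)(3/5)(2/5) = 0.096; P(data | bowl C) = (2/7)(5/7)(2/7) = 0.058309; P(data | bowl D) = (10/12)(2/12)(10/12) = 0.11574.
Multiplying each by its prior: 2/7 · 0.11574 = 0.033069, 1/7 · 0.096 = 0.013714, 3/7 · 0.058309 = 0.02499, 1/7 · 0.11574 = 0.016534; summing to 0.088307.
Normalising, the posterior is P(bowl A | data) = 0.37448, P(bowl B | data) = 0.1553, P(bowl C | data) = 0.28299, P(bowl D | data) = 0.18724.
The predictive probability is P(orange next | data) = (1/6)(0.37448) + (3/5)(0.1553) + (5/7)(0.28299) + (1/6)(0.18724) = 0.38893.

0.389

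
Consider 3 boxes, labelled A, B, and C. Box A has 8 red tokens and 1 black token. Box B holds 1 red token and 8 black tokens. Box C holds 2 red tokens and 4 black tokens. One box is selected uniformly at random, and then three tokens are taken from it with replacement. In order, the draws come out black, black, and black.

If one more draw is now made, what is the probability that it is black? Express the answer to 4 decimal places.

0.8220

For each hypothesis, P(data | H) works out to: P(data | box A) = (1/9)(1/9)(1/9) = 0.0013717; P(data | box B) = (8/9)(8/9)(8/9) = 0.70233; P(data | box C) = (4/6)(4/6)(4/6) = 0.2963.
Weighting by the prior gives 1/3 · 0.0013717 = 0.00045725, 1/3 · 0.70233 = 0.23411, 1/3 · 0.2963 = 0.098765; summing to 0.33333.
Normalising, the posterior is P(box A | data) = 0.0013717, P(box B | data) = 0.70233, P(box C | data) = 0.2963.
The predictive probability is P(black next | data) = (1/9)(0.0013717) + (8/9)(0.70233) + (2/3)(0.2963) = 0.82198.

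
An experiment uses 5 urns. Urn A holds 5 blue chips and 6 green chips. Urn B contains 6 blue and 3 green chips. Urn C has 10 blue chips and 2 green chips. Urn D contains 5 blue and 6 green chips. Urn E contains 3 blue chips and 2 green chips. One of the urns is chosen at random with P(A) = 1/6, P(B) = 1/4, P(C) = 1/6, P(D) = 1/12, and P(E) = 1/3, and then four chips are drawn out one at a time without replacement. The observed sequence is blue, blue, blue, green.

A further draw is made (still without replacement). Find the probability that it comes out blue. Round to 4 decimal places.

Under each hypothesis, the probability of the observed sequence is: P(data | urn A) = (5/11)(4/10)(3/9)(6/8) = 0.045455; P(data | urn B) = (6/9)(5/8)(4/7)(3/6) = 0.11905; P(data | urn C) = (10/12)(9/11)(8/10)(2/9) = 0.12121; P(data | urn D) = (5/11)(4/10)(3/9)(6/8) = 0.045455; P(data | urn E) = (3/5)(2/4)(1/3)(2/2) = 0.1.
Weighting by the prior gives 1/6 · 0.045455 = 0.0075758, 1/4 · 0.11905 = 0.029762, 1/6 · 0.12121 = 0.020202, 1/12 · 0.045455 = 0.0037879, 1/3 · 0.1 = 0.033333; summing to 0.094661.
Dividing through by the total gives posterior P(urn A | data) = 0.08003, P(urn B | data) = 0.31441, P(urn C | data) = 0.21341, P(urn D | data) = 0.040015, P(urn E | data) = 0.35213.
The predictive probability is P(blue next | data) = (2/7)(0.08003) + (3/5)(0.31441) + (7/8)(0.21341) + (2/7)(0.040015) + (0)(0.35213) = 0.40968.

0.4097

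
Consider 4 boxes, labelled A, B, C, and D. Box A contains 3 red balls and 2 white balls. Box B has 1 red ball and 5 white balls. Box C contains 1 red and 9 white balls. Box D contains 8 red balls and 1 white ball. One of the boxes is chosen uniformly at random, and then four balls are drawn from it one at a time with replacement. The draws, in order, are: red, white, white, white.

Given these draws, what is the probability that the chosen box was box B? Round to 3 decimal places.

The likelihood of the observed sequence under each hypothesis: P(data | box A) = (3/5)(2/5)(2/5)(2/5) = 0.0384; P(data | box B) = (1/6)(5/6)(5/6)(5/6) = 0.096451; P(data | box C) = (1/10)(9/10)(9/10)(9/10) = 0.0729; P(data | box D) = (8/9)(1/9)(1/9)(1/9) = 0.0012193.
Weighting by the prior gives 1/4 · 0.0384 = 0.0096, 1/4 · 0.096451 = 0.024113, 1/4 · 0.0729 = 0.018225, 1/4 · 0.0012193 = 0.00030483; summing to 0.052242.
So P(box B | data) = (0.024113) / (0.052242) = 0.46155.

0.462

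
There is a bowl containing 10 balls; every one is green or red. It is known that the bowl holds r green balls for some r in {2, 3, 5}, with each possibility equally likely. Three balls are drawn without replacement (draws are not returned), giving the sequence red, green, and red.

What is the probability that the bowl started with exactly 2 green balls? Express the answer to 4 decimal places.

Compute the likelihood of the observed sequence for each case: P(data | r = 2) = (8/10)(2/9)(7/8) = 0.15556; P(data | r = 3) = (7/10)(3/9)(6/8) = 0.175; P(data | r = 5) = (5/10)(5/9)(4/8) = 0.13889.
The prior-weighted likelihoods are 1/3 · 0.15556 = 0.051852, 1/3 · 0.175 = 0.058333, 1/3 · 0.13889 = 0.046296; with total 0.15648.
So P(r = 2 | data) = (0.051852) / (0.15648) = 0.33136.

0.3314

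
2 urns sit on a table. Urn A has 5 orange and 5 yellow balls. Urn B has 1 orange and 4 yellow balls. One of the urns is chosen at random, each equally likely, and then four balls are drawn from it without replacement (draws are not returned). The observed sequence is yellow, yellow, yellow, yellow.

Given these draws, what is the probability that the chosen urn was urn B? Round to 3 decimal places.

0.894

Compute the likelihood of the observed sequence for each case: P(data | urn A) = (5/10)(4/9)(3/8)(2/7) = 1/42; P(data | urn B) = (4/5)(3/4)(2/3)(1/2) = 1/5.
Weighting by the prior gives 1/2 · 1/42 = 1/84, 1/2 · 1/5 = 1/10; with total 47/420.
Hence P(urn B | data) = (1/10) / (47/420) = 42/47.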